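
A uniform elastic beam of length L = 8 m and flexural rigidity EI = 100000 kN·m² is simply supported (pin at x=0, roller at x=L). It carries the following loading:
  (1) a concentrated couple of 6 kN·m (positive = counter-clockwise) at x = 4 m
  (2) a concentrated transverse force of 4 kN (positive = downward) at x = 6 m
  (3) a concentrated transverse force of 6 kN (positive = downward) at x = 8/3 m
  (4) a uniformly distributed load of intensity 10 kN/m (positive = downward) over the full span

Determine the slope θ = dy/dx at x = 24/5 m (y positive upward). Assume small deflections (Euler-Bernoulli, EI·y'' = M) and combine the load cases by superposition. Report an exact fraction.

Load 1 — applied couple M₀=6 kN·m at a=4 m (b=L-a=4):
  θ_1 = (M₀x²/(2L)-M₀(x-a)+C₁)/EI  [x>a] with C₁=M₀(3b²-L²)/(6L)=-2 = (6·(24/5)²/(2·8)-6·((24/5)-4)+(-2))/100000 = 23/1250000 rad
Load 2 — point force P=4 kN at a=6 m (b=L-a=2):
  θ_2 = -Pb(L²-b²-3x²)/(6LEI)  [x≤a] = -4·2·(8²-2²-3·(24/5)²)/(6·8·100000) = 19/1250000 rad
Load 3 — point force P=6 kN at a=8/3 m (b=L-a=16/3):
  θ_3 = -Pa(2L²-6Lx+3x²+a²)/(6LEI)  [x>a] = -6·(8/3)·(2·8²-6·8·(24/5)+3·(24/5)²+(8/3)²)/(6·8·100000) = 184/2109375 rad
Load 4 — uniform load w=10 kN/m over full span:
  θ_4 = -w(L³-6Lx²+4x³)/(24EI) = -10·(8³-6·8·(24/5)²+4·(24/5)³)/(24·100000) = 148/234375 rad
Superposition: θ = Σ θ_i = 2539/3375000 rad ≈ 0.000752 rad

θ(24/5) = 2539/3375000 rad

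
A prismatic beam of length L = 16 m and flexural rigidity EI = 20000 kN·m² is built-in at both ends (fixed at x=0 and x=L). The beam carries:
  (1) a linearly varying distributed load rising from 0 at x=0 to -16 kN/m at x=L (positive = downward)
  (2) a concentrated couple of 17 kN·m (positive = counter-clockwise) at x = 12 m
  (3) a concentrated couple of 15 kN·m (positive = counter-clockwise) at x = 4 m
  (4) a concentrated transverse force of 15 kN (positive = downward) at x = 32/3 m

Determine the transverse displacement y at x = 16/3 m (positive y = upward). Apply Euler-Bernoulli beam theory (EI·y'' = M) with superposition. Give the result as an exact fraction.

Load 1 — triangular load w₀=-16 kN/m (0→w₀ over full span):
  y_1 = -w₀x²(L-x)²(x+2L)/(120LEI) = -(-16)·(16/3)²·(16-(16/3))²·((16/3)+2·16)/(120·16·20000) = 114688/2278125 m
Load 2 — applied couple M₀=17 kN·m at a=12 m (b=L-a=4):
  y_2 = (R_Ax³/6 - M_Ax²/2)/EI  [x≤a] with R_A=153/128, M_A=85/16 = ((153/128)·(16/3)³/6 - (85/16)·(16/3)²/2)/20000 = -17/7500 m
Load 3 — applied couple M₀=15 kN·m at a=4 m (b=L-a=12):
  y_3 = (R_Ax³/6 - M_Ax²/2 - M₀(x-a)²/2)/EI  [x>a] with R_A=135/128, M_A=-45/16 = ((135/128)·(16/3)³/6 - (-45/16)·(16/3)²/2 - 15·((16/3)-4)²/2)/20000 = 1/375 m
Load 4 — point force P=15 kN at a=32/3 m (b=L-a=16/3):
  y_4 = -Pb²x²(3aL-(3a+b)x)/(6L³EI)  [x≤a] = -15·(16/3)²·(16/3)²·(3·(32/3)·16-(3·(32/3)+(16/3))·(16/3))/(6·16³·20000) = -704/91125 m
Superposition: y = Σ y_i = 391997/9112500 m ≈ 0.043018 m

y(16/3) = 391997/9112500 m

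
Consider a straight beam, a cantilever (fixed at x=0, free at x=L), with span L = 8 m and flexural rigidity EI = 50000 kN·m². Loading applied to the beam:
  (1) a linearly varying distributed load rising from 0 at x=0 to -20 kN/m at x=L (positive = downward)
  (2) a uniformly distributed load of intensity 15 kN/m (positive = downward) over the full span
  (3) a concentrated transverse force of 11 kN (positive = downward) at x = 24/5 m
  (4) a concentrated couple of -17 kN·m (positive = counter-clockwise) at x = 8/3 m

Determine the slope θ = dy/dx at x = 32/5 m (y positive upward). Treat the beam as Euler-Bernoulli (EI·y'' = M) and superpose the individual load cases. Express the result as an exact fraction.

Load 1 — triangular load w₀=-20 kN/m (0→w₀ over full span):
  θ_1 = (w₀Lx²/4-w₀L²x/3-w₀x⁴/(24L))/EI = ((-20)·8·(32/5)²/4-(-20)·8²·(32/5)/3-(-20)·(32/5)⁴/(24·8))/50000 = 29696/1171875 rad
Load 2 — uniform load w=15 kN/m over full span:
  θ_2 = -wx(x²-3Lx+3L²)/(6EI) = -15·(32/5)·((32/5)²-3·8·(32/5)+3·8²)/(6·50000) = -1984/78125 rad
Load 3 — point force P=11 kN at a=24/5 m (b=L-a=16/5):
  θ_3 = -Pa²/(2EI)  [x>a] = -11·(24/5)²/(2·50000) = -198/78125 rad
Load 4 — applied couple M₀=-17 kN·m at a=8/3 m (b=L-a=16/3):
  θ_4 = M₀a/EI  [x>a] = (-17)·(8/3)/50000 = -17/18750 rad
Superposition: θ = Σ θ_i = -2731/781250 rad ≈ -0.003496 rad

θ(32/5) = -2731/781250 rad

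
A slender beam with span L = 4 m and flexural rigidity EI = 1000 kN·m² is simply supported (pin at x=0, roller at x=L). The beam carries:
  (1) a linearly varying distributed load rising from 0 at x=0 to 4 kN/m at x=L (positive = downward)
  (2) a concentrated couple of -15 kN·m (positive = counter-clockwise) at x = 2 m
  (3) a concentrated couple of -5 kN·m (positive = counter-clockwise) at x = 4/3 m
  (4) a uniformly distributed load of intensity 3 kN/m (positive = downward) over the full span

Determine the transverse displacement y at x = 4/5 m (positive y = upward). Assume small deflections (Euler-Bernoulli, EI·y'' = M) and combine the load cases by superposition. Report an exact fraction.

Load 1 — triangular load w₀=4 kN/m (0→w₀ over full span):
  y_1 = -w₀x(7L⁴-10L²x²+3x⁴)/(360LEI) = -4·(4/5)·(7·4⁴-10·4²·(4/5)²+3·(4/5)⁴)/(360·4·1000) = -22016/5859375 m
Load 2 — applied couple M₀=-15 kN·m at a=2 m (b=L-a=2):
  y_2 = (M₀x³/(6L)+C₁x)/EI  [x≤a] with C₁=M₀(3b²-L²)/(6L)=5/2 = ((-15)·(4/5)³/(6·4)+(5/2)·(4/5))/1000 = 21/12500 m
Load 3 — applied couple M₀=-5 kN·m at a=4/3 m (b=L-a=8/3):
  y_3 = (M₀x³/(6L)+C₁x)/EI  [x≤a] with C₁=M₀(3b²-L²)/(6L)=-10/9 = ((-5)·(4/5)³/(6·4)+(-10/9)·(4/5))/1000 = -28/28125 m
Load 4 — uniform load w=3 kN/m over full span:
  y_4 = -wx(L³-2Lx²+x³)/(24EI) = -3·(4/5)·(4³-2·4·(4/5)²+(4/5)³)/(24·1000) = -464/78125 m
Superposition: y = Σ y_i = -633667/70312500 m ≈ -0.009012 m

y(4/5) = -633667/70312500 m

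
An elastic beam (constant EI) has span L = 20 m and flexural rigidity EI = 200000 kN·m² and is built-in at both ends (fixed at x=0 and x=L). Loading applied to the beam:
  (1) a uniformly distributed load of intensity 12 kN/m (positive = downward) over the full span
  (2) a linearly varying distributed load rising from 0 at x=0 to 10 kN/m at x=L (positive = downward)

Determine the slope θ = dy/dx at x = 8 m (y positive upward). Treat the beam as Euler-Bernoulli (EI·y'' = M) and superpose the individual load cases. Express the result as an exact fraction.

Load 1 — uniform load w=12 kN/m over full span:
  θ_1 = -wx(L-x)(L-2x)/(12EI) = -12·8·(20-8)·(20-2·8)/(12·200000) = -6/3125 rad
Load 2 — triangular load w₀=10 kN/m (0→w₀ over full span):
  θ_2 = -w₀(2x(L-x)(L-2x)(x+2L)+x²(L-x)²)/(120LEI) = -10·(2·8·(20-8)·(20-2·8)·(8+2·20)+8²·(20-8)²)/(120·20·200000) = -3/3125 rad
Superposition: θ = Σ θ_i = -9/3125 rad ≈ -0.002880 rad

θ(8) = -9/3125 rad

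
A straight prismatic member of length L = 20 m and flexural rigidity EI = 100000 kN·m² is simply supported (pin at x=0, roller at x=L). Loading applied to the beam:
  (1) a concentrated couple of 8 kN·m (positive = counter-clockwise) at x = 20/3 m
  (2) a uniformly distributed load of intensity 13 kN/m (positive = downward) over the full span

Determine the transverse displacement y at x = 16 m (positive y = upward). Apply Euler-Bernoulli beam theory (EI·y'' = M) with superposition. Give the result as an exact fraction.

y(16) = -22526/140625 m

Load 1 — applied couple M₀=8 kN·m at a=20/3 m (b=L-a=40/3):
  y_1 = (M₀x³/(6L)-M₀(x-a)²/2+C₁x)/EI  [x>a] with C₁=M₀(3b²-L²)/(6L)=80/9 = (8·16³/(6·20)-8·(16-(20/3))²/2+(80/9)·16)/100000 = 94/140625 m
Load 2 — uniform load w=13 kN/m over full span:
  y_2 = -wx(L³-2Lx²+x³)/(24EI) = -13·16·(20³-2·20·16²+16³)/(24·100000) = -1508/9375 m
Superposition: y = Σ y_i = -22526/140625 m ≈ -0.160185 m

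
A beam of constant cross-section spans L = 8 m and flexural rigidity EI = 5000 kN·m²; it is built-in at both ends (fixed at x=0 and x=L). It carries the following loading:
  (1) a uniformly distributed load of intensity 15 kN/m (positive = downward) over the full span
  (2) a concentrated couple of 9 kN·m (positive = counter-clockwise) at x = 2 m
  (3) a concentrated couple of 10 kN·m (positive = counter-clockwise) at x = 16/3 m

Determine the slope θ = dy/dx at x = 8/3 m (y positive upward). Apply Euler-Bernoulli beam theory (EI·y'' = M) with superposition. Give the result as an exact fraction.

Load 1 — uniform load w=15 kN/m over full span:
  θ_1 = -wx(L-x)(L-2x)/(12EI) = -15·(8/3)·(8-(8/3))·(8-2·(8/3))/(12·5000) = -32/3375 rad
Load 2 — applied couple M₀=9 kN·m at a=2 m (b=L-a=6):
  θ_2 = (R_Ax²/2 - M_Ax - M₀(x-a))/EI  [x>a] with R_A=81/64, M_A=-27/16 = ((81/64)·(8/3)²/2 - (-27/16)·(8/3) - 9·((8/3)-2))/5000 = 3/5000 rad
Load 3 — applied couple M₀=10 kN·m at a=16/3 m (b=L-a=8/3):
  θ_3 = (R_Ax²/2 - M_Ax)/EI  [x≤a] with R_A=5/3, M_A=10/3 = ((5/3)·(8/3)²/2 - (10/3)·(8/3))/5000 = -2/3375 rad
Superposition: θ = Σ θ_i = -1279/135000 rad ≈ -0.009474 rad

θ(8/3) = -1279/135000 rad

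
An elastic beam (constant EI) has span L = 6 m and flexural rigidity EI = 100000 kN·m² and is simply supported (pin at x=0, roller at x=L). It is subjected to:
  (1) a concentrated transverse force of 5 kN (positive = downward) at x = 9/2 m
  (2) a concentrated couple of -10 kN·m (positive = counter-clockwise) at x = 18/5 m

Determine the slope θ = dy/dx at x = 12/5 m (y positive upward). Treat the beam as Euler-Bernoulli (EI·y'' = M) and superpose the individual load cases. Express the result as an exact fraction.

Load 1 — point force P=5 kN at a=9/2 m (b=L-a=3/2):
  θ_1 = -Pb(L²-b²-3x²)/(6LEI)  [x≤a] = -5·(3/2)·(6²-(3/2)²-3·(12/5)²)/(6·6·100000) = -549/16000000 rad
Load 2 — applied couple M₀=-10 kN·m at a=18/5 m (b=L-a=12/5):
  θ_2 = (M₀x²/(2L)+C₁)/EI  [x≤a] with C₁=M₀(3b²-L²)/(6L)=26/5 = ((-10)·(12/5)²/(2·6)+(26/5))/100000 = 1/250000 rad
Superposition: θ = Σ θ_i = -97/3200000 rad ≈ -0.000030 rad

θ(12/5) = -97/3200000 rad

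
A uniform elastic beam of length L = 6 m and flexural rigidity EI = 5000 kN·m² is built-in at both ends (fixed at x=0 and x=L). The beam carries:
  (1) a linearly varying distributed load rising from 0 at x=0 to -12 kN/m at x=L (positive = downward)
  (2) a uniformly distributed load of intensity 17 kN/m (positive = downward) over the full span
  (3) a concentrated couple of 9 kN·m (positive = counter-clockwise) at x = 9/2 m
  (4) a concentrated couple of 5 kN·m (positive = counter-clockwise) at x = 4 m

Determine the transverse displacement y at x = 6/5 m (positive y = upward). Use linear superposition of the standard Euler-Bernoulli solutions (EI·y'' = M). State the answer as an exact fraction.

Load 1 — triangular load w₀=-12 kN/m (0→w₀ over full span):
  y_1 = -w₀x²(L-x)²(x+2L)/(120LEI) = -(-12)·(6/5)²·(6-(6/5))²·((6/5)+2·6)/(120·6·5000) = 14256/9765625 m
Load 2 — uniform load w=17 kN/m over full span:
  y_2 = -wx²(L-x)²/(24EI) = -17·(6/5)²·(6-(6/5))²/(24·5000) = -1836/390625 m
Load 3 — applied couple M₀=9 kN·m at a=9/2 m (b=L-a=3/2):
  y_3 = (R_Ax³/6 - M_Ax²/2)/EI  [x≤a] with R_A=27/16, M_A=45/16 = ((27/16)·(6/5)³/6 - (45/16)·(6/5)²/2)/5000 = -1539/5000000 m
Load 4 — applied couple M₀=5 kN·m at a=4 m (b=L-a=2):
  y_4 = (R_Ax³/6 - M_Ax²/2)/EI  [x≤a] with R_A=10/9, M_A=5/3 = ((10/9)·(6/5)³/6 - (5/3)·(6/5)²/2)/5000 = -11/62500 m
Superposition: y = Σ y_i = -2327591/625000000 m ≈ -0.003724 m

y(6/5) = -2327591/625000000 m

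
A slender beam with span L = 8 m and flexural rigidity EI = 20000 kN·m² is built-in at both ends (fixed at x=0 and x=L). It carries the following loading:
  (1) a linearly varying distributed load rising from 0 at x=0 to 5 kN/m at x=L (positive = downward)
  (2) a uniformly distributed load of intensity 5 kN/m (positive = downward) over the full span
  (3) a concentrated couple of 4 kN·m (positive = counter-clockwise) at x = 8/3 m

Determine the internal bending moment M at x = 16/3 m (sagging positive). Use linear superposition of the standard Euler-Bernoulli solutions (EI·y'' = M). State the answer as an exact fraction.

M(16/3) = 1132/81 kN·m

Load 1 — triangular load w₀=5 kN/m (0→w₀ over full span):
  M_1 = 3w₀Lx/20 - w₀L²/30 - w₀x³/(6L) = 3·5·8·(16/3)/20 - 5·8²/30 - 5·(16/3)³/(6·8) = 448/81 kN·m
Load 2 — uniform load w=5 kN/m over full span:
  M_2 = wLx/2 - wL²/12 - wx²/2 = 5·8·(16/3)/2 - 5·8²/12 - 5·(16/3)²/2 = 80/9 kN·m
Load 3 — applied couple M₀=4 kN·m at a=8/3 m (b=L-a=16/3):
  M_3 = R_Ax - M_A - M₀  [x>a] with R_A=2/3, M_A=0 = (2/3)·(16/3) - 0 - 4 = -4/9 kN·m
Superposition: M = Σ M_i = 1132/81 kN·m ≈ 13.975309 kN·m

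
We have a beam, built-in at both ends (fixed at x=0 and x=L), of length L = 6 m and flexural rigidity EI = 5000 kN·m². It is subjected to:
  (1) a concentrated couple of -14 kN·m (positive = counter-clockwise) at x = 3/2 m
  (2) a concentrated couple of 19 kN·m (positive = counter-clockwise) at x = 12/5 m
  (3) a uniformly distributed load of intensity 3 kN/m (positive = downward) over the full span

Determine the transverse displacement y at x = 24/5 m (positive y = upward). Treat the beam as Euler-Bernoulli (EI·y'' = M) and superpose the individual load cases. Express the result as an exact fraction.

Load 1 — applied couple M₀=-14 kN·m at a=3/2 m (b=L-a=9/2):
  y_1 = (R_Ax³/6 - M_Ax²/2 - M₀(x-a)²/2)/EI  [x>a] with R_A=-21/8, M_A=21/8 = ((-21/8)·(24/5)³/6 - (21/8)·(24/5)²/2 - (-14)·((24/5)-(3/2))²/2)/5000 = -1197/2500000 m
Load 2 — applied couple M₀=19 kN·m at a=12/5 m (b=L-a=18/5):
  y_2 = (R_Ax³/6 - M_Ax²/2 - M₀(x-a)²/2)/EI  [x>a] with R_A=114/25, M_A=57/25 = ((114/25)·(24/5)³/6 - (57/25)·(24/5)²/2 - 19·((24/5)-(12/5))²/2)/5000 = 1197/1953125 m
Load 3 — uniform load w=3 kN/m over full span:
  y_3 = -wx²(L-x)²/(24EI) = -3·(24/5)²·(6-(24/5))²/(24·5000) = -324/390625 m
Superposition: y = Σ y_i = -43461/62500000 m ≈ -0.000695 m

y(24/5) = -43461/62500000 m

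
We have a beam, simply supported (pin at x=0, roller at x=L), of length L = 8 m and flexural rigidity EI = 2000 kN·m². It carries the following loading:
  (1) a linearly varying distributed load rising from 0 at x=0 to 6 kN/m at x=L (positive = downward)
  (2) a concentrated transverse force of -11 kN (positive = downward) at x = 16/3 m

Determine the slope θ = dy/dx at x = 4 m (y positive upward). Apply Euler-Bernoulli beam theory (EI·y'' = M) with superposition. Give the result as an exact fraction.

Load 1 — triangular load w₀=6 kN/m (0→w₀ over full span):
  θ_1 = -w₀(7L⁴-30L²x²+15x⁴)/(360LEI) = -6·(7·8⁴-30·8²·4²+15·4⁴)/(360·8·2000) = -7/3750 rad
Load 2 — point force P=-11 kN at a=16/3 m (b=L-a=8/3):
  θ_2 = -Pb(L²-b²-3x²)/(6LEI)  [x≤a] = -(-11)·(8/3)·(8²-(8/3)²-3·4²)/(6·8·2000) = 11/4050 rad
Superposition: θ = Σ θ_i = 43/50625 rad ≈ 0.000849 rad

θ(4) = 43/50625 rad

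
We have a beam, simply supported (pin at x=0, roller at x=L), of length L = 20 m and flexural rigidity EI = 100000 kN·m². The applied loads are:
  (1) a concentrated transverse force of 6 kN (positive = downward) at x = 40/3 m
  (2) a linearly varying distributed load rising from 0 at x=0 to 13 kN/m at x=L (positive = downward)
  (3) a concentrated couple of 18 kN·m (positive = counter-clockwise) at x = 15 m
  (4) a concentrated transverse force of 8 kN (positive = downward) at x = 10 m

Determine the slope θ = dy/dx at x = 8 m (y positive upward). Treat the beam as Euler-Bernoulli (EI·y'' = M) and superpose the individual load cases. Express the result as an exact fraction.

Load 1 — point force P=6 kN at a=40/3 m (b=L-a=20/3):
  θ_1 = -Pb(L²-b²-3x²)/(6LEI)  [x≤a] = -6·(20/3)·(20²-(20/3)²-3·8²)/(6·20·100000) = -46/84375 rad
Load 2 — triangular load w₀=13 kN/m (0→w₀ over full span):
  θ_2 = -w₀(7L⁴-30L²x²+15x⁴)/(360LEI) = -13·(7·20⁴-30·20²·8²+15·8⁴)/(360·20·100000) = -4199/562500 rad
Load 3 — applied couple M₀=18 kN·m at a=15 m (b=L-a=5):
  θ_3 = (M₀x²/(2L)+C₁)/EI  [x≤a] with C₁=M₀(3b²-L²)/(6L)=-195/4 = (18·8²/(2·20)+(-195/4))/100000 = -399/2000000 rad
Load 4 — point force P=8 kN at a=10 m (b=L-a=10):
  θ_4 = -Pb(L²-b²-3x²)/(6LEI)  [x≤a] = -8·10·(20²-10²-3·8²)/(6·20·100000) = -9/12500 rad
Superposition: θ = Σ θ_i = -482197/54000000 rad ≈ -0.008930 rad

θ(8) = -482197/54000000 rad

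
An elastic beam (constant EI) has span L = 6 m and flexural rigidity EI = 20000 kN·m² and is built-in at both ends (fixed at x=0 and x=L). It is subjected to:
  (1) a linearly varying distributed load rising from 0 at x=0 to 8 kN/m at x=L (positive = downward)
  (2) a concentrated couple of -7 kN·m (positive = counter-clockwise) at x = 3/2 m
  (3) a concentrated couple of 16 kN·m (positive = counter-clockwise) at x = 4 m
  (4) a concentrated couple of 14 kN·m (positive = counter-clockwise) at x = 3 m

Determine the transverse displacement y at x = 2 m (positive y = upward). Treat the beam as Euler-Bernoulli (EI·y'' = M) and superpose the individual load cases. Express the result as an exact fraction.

Load 1 — triangular load w₀=8 kN/m (0→w₀ over full span):
  y_1 = -w₀x²(L-x)²(x+2L)/(120LEI) = -8·2²·(6-2)²·(2+2·6)/(120·6·20000) = -14/28125 m
Load 2 — applied couple M₀=-7 kN·m at a=3/2 m (b=L-a=9/2):
  y_2 = (R_Ax³/6 - M_Ax²/2 - M₀(x-a)²/2)/EI  [x>a] with R_A=-21/16, M_A=21/16 = ((-21/16)·2³/6 - (21/16)·2²/2 - (-7)·(2-(3/2))²/2)/20000 = -7/40000 m
Load 3 — applied couple M₀=16 kN·m at a=4 m (b=L-a=2):
  y_3 = (R_Ax³/6 - M_Ax²/2)/EI  [x≤a] with R_A=32/9, M_A=16/3 = ((32/9)·2³/6 - (16/3)·2²/2)/20000 = -1/3375 m
Load 4 — applied couple M₀=14 kN·m at a=3 m (b=L-a=3):
  y_4 = (R_Ax³/6 - M_Ax²/2)/EI  [x≤a] with R_A=7/2, M_A=7/2 = ((7/2)·2³/6 - (7/2)·2²/2)/20000 = -7/60000 m
Superposition: y = Σ y_i = -5863/5400000 m ≈ -0.001086 m

y(2) = -5863/5400000 m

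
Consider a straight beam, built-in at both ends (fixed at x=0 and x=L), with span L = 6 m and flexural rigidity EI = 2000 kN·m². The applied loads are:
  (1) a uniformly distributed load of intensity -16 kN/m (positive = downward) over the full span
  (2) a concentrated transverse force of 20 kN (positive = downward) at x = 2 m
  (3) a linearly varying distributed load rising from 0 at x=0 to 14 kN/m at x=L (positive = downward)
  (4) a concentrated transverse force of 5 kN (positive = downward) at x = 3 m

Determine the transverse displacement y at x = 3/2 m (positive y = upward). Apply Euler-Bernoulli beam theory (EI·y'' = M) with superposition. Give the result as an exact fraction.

y(3/2) = 15113/7680000 m

Load 1 — uniform load w=-16 kN/m over full span:
  y_1 = -wx²(L-x)²/(24EI) = -(-16)·(3/2)²·(6-(3/2))²/(24·2000) = 243/16000 m
Load 2 — point force P=20 kN at a=2 m (b=L-a=4):
  y_2 = -Pb²x²(3aL-(3a+b)x)/(6L³EI)  [x≤a] = -20·4²·(3/2)²·(3·2·6-(3·2+4)·(3/2))/(6·6³·2000) = -7/1200 m
Load 3 — triangular load w₀=14 kN/m (0→w₀ over full span):
  y_3 = -w₀x²(L-x)²(x+2L)/(120LEI) = -14·(3/2)²·(6-(3/2))²·((3/2)+2·6)/(120·6·2000) = -15309/2560000 m
Load 4 — point force P=5 kN at a=3 m (b=L-a=3):
  y_4 = -Pb²x²(3aL-(3a+b)x)/(6L³EI)  [x≤a] = -5·3²·(3/2)²·(3·3·6-(3·3+3)·(3/2))/(6·6³·2000) = -9/6400 m
Superposition: y = Σ y_i = 15113/7680000 m ≈ 0.001968 m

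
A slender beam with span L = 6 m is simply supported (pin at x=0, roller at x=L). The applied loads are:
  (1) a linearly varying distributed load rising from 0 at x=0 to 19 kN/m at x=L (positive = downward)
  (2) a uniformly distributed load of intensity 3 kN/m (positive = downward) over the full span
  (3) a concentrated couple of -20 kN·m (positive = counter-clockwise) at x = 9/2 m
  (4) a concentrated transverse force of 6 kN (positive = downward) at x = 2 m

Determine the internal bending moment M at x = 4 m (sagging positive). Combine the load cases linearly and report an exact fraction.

Load 1 — triangular load w₀=19 kN/m (0→w₀ over full span):
  M_1 = w₀Lx/6 - w₀x³/(6L) = 19·6·4/6 - 19·4³/(6·6) = 380/9 kN·m
Load 2 — uniform load w=3 kN/m over full span:
  M_2 = wx(L-x)/2 = 3·4·(6-4)/2 = 12 kN·m
Load 3 — applied couple M₀=-20 kN·m at a=9/2 m (b=L-a=3/2):
  M_3 = M₀x/L  [x≤a] = (-20)·4/6 = -40/3 kN·m
Load 4 — point force P=6 kN at a=2 m (b=L-a=4):
  M_4 = Pa(L-x)/L  [x>a] = 6·2·(6-4)/6 = 4 kN·m
Superposition: M = Σ M_i = 404/9 kN·m ≈ 44.888889 kN·m

M(4) = 404/9 kN·m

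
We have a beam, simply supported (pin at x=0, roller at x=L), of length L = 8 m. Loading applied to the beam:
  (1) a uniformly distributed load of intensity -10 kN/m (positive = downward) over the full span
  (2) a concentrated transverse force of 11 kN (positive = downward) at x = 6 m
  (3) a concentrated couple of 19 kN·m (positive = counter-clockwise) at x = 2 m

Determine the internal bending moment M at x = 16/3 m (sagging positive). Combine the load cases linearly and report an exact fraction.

M(16/3) = -565/9 kN·m

Load 1 — uniform load w=-10 kN/m over full span:
  M_1 = wx(L-x)/2 = (-10)·(16/3)·(8-(16/3))/2 = -640/9 kN·m
Load 2 — point force P=11 kN at a=6 m (b=L-a=2):
  M_2 = Pbx/L  [x≤a] = 11·2·(16/3)/8 = 44/3 kN·m
Load 3 — applied couple M₀=19 kN·m at a=2 m (b=L-a=6):
  M_3 = M₀x/L - M₀  [x>a] = 19·(16/3)/8 - 19 = -19/3 kN·m
Superposition: M = Σ M_i = -565/9 kN·m ≈ -62.777778 kN·m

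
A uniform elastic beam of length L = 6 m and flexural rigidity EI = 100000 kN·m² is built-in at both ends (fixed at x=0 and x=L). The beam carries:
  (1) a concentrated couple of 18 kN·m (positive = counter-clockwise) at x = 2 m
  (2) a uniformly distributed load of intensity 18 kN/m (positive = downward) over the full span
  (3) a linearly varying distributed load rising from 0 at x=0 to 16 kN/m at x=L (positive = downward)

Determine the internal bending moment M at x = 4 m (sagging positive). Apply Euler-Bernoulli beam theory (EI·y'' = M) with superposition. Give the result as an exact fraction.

M(4) = 1168/45 kN·m

Load 1 — applied couple M₀=18 kN·m at a=2 m (b=L-a=4):
  M_1 = R_Ax - M_A - M₀  [x>a] with R_A=4, M_A=0 = 4·4 - 0 - 18 = -2 kN·m
Load 2 — uniform load w=18 kN/m over full span:
  M_2 = wLx/2 - wL²/12 - wx²/2 = 18·6·4/2 - 18·6²/12 - 18·4²/2 = 18 kN·m
Load 3 — triangular load w₀=16 kN/m (0→w₀ over full span):
  M_3 = 3w₀Lx/20 - w₀L²/30 - w₀x³/(6L) = 3·16·6·4/20 - 16·6²/30 - 16·4³/(6·6) = 448/45 kN·m
Superposition: M = Σ M_i = 1168/45 kN·m ≈ 25.955556 kN·m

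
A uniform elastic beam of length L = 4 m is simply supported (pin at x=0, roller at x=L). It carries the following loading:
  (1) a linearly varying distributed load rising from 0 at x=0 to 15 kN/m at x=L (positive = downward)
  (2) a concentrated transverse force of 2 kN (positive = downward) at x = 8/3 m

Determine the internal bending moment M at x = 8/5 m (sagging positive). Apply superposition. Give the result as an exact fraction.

M(8/5) = 1088/75 kN·m

Load 1 — triangular load w₀=15 kN/m (0→w₀ over full span):
  M_1 = w₀Lx/6 - w₀x³/(6L) = 15·4·(8/5)/6 - 15·(8/5)³/(6·4) = 336/25 kN·m
Load 2 — point force P=2 kN at a=8/3 m (b=L-a=4/3):
  M_2 = Pbx/L  [x≤a] = 2·(4/3)·(8/5)/4 = 16/15 kN·m
Superposition: M = Σ M_i = 1088/75 kN·m ≈ 14.506667 kN·m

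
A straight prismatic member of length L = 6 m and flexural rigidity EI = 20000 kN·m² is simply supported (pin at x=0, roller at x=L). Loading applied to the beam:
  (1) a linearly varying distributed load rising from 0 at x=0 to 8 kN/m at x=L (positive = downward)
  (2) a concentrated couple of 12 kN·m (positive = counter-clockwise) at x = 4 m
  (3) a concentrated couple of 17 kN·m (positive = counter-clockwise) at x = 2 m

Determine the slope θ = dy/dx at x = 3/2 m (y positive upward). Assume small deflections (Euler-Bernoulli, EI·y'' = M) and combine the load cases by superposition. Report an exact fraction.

Load 1 — triangular load w₀=8 kN/m (0→w₀ over full span):
  θ_1 = -w₀(7L⁴-30L²x²+15x⁴)/(360LEI) = -8·(7·6⁴-30·6²·(3/2)²+15·(3/2)⁴)/(360·6·20000) = -3981/3200000 rad
Load 2 — applied couple M₀=12 kN·m at a=4 m (b=L-a=2):
  θ_2 = (M₀x²/(2L)+C₁)/EI  [x≤a] with C₁=M₀(3b²-L²)/(6L)=-8 = (12·(3/2)²/(2·6)+(-8))/20000 = -23/80000 rad
Load 3 — applied couple M₀=17 kN·m at a=2 m (b=L-a=4):
  θ_3 = (M₀x²/(2L)+C₁)/EI  [x≤a] with C₁=M₀(3b²-L²)/(6L)=17/3 = (17·(3/2)²/(2·6)+(17/3))/20000 = 17/38400 rad
Superposition: θ = Σ θ_i = -10453/9600000 rad ≈ -0.001089 rad

θ(3/2) = -10453/9600000 rad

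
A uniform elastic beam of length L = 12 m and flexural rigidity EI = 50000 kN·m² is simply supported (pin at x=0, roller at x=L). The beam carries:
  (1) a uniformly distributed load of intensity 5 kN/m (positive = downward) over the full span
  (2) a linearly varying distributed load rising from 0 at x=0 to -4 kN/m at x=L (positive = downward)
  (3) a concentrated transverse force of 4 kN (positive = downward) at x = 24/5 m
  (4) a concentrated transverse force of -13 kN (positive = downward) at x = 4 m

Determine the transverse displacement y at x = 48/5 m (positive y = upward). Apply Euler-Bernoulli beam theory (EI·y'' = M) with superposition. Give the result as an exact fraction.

Load 1 — uniform load w=5 kN/m over full span:
  y_1 = -wx(L³-2Lx²+x³)/(24EI) = -5·(48/5)·(12³-2·12·(48/5)²+(48/5)³)/(24·50000) = -6264/390625 m
Load 2 — triangular load w₀=-4 kN/m (0→w₀ over full span):
  y_2 = -w₀x(7L⁴-10L²x²+3x⁴)/(360LEI) = -(-4)·(48/5)·(7·12⁴-10·12²·(48/5)²+3·(48/5)⁴)/(360·12·50000) = 329184/48828125 m
Load 3 — point force P=4 kN at a=24/5 m (b=L-a=36/5):
  y_3 = -Pa(L-x)(2Lx-a²-x²)/(6LEI)  [x>a] = -4·(24/5)·(12-(48/5))·(2·12·(48/5)-(24/5)²-(48/5)²)/(6·12·50000) = -576/390625 m
Load 4 — point force P=-13 kN at a=4 m (b=L-a=8):
  y_4 = -Pa(L-x)(2Lx-a²-x²)/(6LEI)  [x>a] = -(-13)·4·(12-(48/5))·(2·12·(48/5)-4²-(48/5)²)/(6·12·50000) = 4966/1171875 m
Superposition: y = Σ y_i = -956698/146484375 m ≈ -0.006531 m

y(48/5) = -956698/146484375 m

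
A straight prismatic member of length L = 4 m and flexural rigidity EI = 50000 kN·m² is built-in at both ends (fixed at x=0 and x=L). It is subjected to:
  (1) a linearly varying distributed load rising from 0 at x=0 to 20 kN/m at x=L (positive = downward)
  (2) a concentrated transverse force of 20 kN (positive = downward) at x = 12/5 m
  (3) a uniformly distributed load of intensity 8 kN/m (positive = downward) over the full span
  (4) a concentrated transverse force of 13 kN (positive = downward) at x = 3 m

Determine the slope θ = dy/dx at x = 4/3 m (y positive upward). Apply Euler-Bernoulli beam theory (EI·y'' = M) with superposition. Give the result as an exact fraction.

θ(4/3) = -77767/303750000 rad

Load 1 — triangular load w₀=20 kN/m (0→w₀ over full span):
  θ_1 = -w₀(2x(L-x)(L-2x)(x+2L)+x²(L-x)²)/(120LEI) = -20·(2·(4/3)·(4-(4/3))·(4-2·(4/3))·((4/3)+2·4)+(4/3)²·(4-(4/3))²)/(120·4·50000) = -64/759375 rad
Load 2 — point force P=20 kN at a=12/5 m (b=L-a=8/5):
  θ_2 = -Pb²x(2aL-(3a+b)x)/(2L³EI)  [x≤a] = -20·(8/5)²·(4/3)·(2·(12/5)·4-(3·(12/5)+(8/5))·(4/3))/(2·4³·50000) = -56/703125 rad
Load 3 — uniform load w=8 kN/m over full span:
  θ_3 = -wx(L-x)(L-2x)/(12EI) = -8·(4/3)·(4-(4/3))·(4-2·(4/3))/(12·50000) = -16/253125 rad
Load 4 — point force P=13 kN at a=3 m (b=L-a=1):
  θ_4 = -Pb²x(2aL-(3a+b)x)/(2L³EI)  [x≤a] = -13·1²·(4/3)·(2·3·4-(3·3+1)·(4/3))/(2·4³·50000) = -13/450000 rad
Superposition: θ = Σ θ_i = -77767/303750000 rad ≈ -0.000256 rad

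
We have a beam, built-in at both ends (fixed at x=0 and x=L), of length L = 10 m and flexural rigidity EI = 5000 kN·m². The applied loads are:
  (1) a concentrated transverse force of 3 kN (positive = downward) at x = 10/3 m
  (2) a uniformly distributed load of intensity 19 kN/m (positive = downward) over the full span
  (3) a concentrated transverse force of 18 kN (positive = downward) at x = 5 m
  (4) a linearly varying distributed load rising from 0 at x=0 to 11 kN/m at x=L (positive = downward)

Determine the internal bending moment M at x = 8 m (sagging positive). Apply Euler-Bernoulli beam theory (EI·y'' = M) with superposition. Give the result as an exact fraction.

M(8) = -301/30 kN·m

Load 1 — point force P=3 kN at a=10/3 m (b=L-a=20/3):
  M_1 = Pa²(a+3b)(L-x)/L³ - Pa²b/L²  [x>a] = 3·(10/3)²·((10/3)+3·(20/3))·(10-8)/10³ - 3·(10/3)²·(20/3)/10² = -2/3 kN·m
Load 2 — uniform load w=19 kN/m over full span:
  M_2 = wLx/2 - wL²/12 - wx²/2 = 19·10·8/2 - 19·10²/12 - 19·8²/2 = -19/3 kN·m
Load 3 — point force P=18 kN at a=5 m (b=L-a=5):
  M_3 = Pa²(a+3b)(L-x)/L³ - Pa²b/L²  [x>a] = 18·5²·(5+3·5)·(10-8)/10³ - 18·5²·5/10² = -9/2 kN·m
Load 4 — triangular load w₀=11 kN/m (0→w₀ over full span):
  M_4 = 3w₀Lx/20 - w₀L²/30 - w₀x³/(6L) = 3·11·10·8/20 - 11·10²/30 - 11·8³/(6·10) = 22/15 kN·m
Superposition: M = Σ M_i = -301/30 kN·m ≈ -10.033333 kN·m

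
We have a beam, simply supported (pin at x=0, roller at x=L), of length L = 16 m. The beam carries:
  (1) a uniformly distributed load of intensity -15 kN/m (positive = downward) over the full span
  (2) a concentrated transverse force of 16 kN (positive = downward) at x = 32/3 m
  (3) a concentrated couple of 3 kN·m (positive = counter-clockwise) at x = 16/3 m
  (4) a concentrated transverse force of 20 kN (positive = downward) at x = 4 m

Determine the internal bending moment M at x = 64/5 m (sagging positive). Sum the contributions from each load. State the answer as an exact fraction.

Load 1 — uniform load w=-15 kN/m over full span:
  M_1 = wx(L-x)/2 = (-15)·(64/5)·(16-(64/5))/2 = -1536/5 kN·m
Load 2 — point force P=16 kN at a=32/3 m (b=L-a=16/3):
  M_2 = Pa(L-x)/L  [x>a] = 16·(32/3)·(16-(64/5))/16 = 512/15 kN·m
Load 3 — applied couple M₀=3 kN·m at a=16/3 m (b=L-a=32/3):
  M_3 = M₀x/L - M₀  [x>a] = 3·(64/5)/16 - 3 = -3/5 kN·m
Load 4 — point force P=20 kN at a=4 m (b=L-a=12):
  M_4 = Pa(L-x)/L  [x>a] = 20·4·(16-(64/5))/16 = 16 kN·m
Superposition: M = Σ M_i = -773/3 kN·m ≈ -257.666667 kN·m

M(64/5) = -773/3 kN·m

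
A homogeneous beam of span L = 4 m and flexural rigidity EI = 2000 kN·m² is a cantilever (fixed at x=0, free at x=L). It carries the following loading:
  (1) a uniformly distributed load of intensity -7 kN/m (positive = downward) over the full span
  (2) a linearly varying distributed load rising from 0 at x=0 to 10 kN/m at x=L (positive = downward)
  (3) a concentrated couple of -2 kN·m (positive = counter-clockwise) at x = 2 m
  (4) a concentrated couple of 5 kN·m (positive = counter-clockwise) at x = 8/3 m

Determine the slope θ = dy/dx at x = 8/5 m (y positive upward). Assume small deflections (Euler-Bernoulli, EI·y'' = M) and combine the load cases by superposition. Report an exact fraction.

Load 1 — uniform load w=-7 kN/m over full span:
  θ_1 = -wx(x²-3Lx+3L²)/(6EI) = -(-7)·(8/5)·((8/5)²-3·4·(8/5)+3·4²)/(6·2000) = 1372/46875 rad
Load 2 — triangular load w₀=10 kN/m (0→w₀ over full span):
  θ_2 = (w₀Lx²/4-w₀L²x/3-w₀x⁴/(24L))/EI = (10·4·(8/5)²/4-10·4²·(8/5)/3-10·(8/5)⁴/(24·4))/2000 = -472/15625 rad
Load 3 — applied couple M₀=-2 kN·m at a=2 m (b=L-a=2):
  θ_3 = M₀x/EI  [x≤a] = (-2)·(8/5)/2000 = -1/625 rad
Load 4 — applied couple M₀=5 kN·m at a=8/3 m (b=L-a=4/3):
  θ_4 = M₀x/EI  [x≤a] = 5·(8/5)/2000 = 1/250 rad
Superposition: θ = Σ θ_i = 137/93750 rad ≈ 0.001461 rad

θ(8/5) = 137/93750 rad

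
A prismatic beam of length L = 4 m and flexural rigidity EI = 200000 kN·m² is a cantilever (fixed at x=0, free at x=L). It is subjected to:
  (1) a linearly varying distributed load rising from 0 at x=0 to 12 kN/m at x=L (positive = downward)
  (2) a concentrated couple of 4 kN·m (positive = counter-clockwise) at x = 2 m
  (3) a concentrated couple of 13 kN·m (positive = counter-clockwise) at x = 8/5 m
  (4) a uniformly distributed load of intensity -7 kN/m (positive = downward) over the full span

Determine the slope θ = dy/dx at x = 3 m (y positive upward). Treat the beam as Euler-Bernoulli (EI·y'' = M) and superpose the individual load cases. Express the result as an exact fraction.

Load 1 — triangular load w₀=12 kN/m (0→w₀ over full span):
  θ_1 = (w₀Lx²/4-w₀L²x/3-w₀x⁴/(24L))/EI = (12·4·3²/4-12·4²·3/3-12·3⁴/(24·4))/200000 = -753/1600000 rad
Load 2 — applied couple M₀=4 kN·m at a=2 m (b=L-a=2):
  θ_2 = M₀a/EI  [x>a] = 4·2/200000 = 1/25000 rad
Load 3 — applied couple M₀=13 kN·m at a=8/5 m (b=L-a=12/5):
  θ_3 = M₀a/EI  [x>a] = 13·(8/5)/200000 = 13/125000 rad
Load 4 — uniform load w=-7 kN/m over full span:
  θ_4 = -wx(x²-3Lx+3L²)/(6EI) = -(-7)·3·(3²-3·4·3+3·4²)/(6·200000) = 147/400000 rad
Superposition: θ = Σ θ_i = 327/8000000 rad ≈ 0.000041 rad

θ(3) = 327/8000000 rad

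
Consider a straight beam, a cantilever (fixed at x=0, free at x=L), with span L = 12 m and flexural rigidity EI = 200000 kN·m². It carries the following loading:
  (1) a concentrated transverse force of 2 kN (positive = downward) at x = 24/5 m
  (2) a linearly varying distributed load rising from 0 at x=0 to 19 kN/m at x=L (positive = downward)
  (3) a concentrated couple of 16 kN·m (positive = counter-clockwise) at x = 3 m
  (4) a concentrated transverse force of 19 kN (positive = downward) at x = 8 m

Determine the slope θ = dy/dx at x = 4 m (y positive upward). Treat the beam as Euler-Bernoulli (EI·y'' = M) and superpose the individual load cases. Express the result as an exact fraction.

θ(4) = -8953/562500 rad

Load 1 — point force P=2 kN at a=24/5 m (b=L-a=36/5):
  θ_1 = -Px(2a-x)/(2EI)  [x≤a] = -2·4·(2·(24/5)-4)/(2·200000) = -7/62500 rad
Load 2 — triangular load w₀=19 kN/m (0→w₀ over full span):
  θ_2 = (w₀Lx²/4-w₀L²x/3-w₀x⁴/(24L))/EI = (19·12·4²/4-19·12²·4/3-19·4⁴/(24·12))/200000 = -3097/225000 rad
Load 3 — applied couple M₀=16 kN·m at a=3 m (b=L-a=9):
  θ_3 = M₀a/EI  [x>a] = 16·3/200000 = 3/12500 rad
Load 4 — point force P=19 kN at a=8 m (b=L-a=4):
  θ_4 = -Px(2a-x)/(2EI)  [x≤a] = -19·4·(2·8-4)/(2·200000) = -57/25000 rad
Superposition: θ = Σ θ_i = -8953/562500 rad ≈ -0.015916 rad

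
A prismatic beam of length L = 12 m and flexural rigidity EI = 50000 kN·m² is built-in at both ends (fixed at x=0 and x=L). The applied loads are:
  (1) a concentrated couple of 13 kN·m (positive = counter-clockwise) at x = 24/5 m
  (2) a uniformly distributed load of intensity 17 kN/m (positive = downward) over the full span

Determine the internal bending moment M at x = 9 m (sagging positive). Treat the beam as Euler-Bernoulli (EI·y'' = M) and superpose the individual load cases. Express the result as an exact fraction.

Load 1 — applied couple M₀=13 kN·m at a=24/5 m (b=L-a=36/5):
  M_1 = R_Ax - M_A - M₀  [x>a] with R_A=39/25, M_A=39/25 = (39/25)·9 - (39/25) - 13 = -13/25 kN·m
Load 2 — uniform load w=17 kN/m over full span:
  M_2 = wLx/2 - wL²/12 - wx²/2 = 17·12·9/2 - 17·12²/12 - 17·9²/2 = 51/2 kN·m
Superposition: M = Σ M_i = 1249/50 kN·m ≈ 24.980000 kN·m

M(9) = 1249/50 kN·m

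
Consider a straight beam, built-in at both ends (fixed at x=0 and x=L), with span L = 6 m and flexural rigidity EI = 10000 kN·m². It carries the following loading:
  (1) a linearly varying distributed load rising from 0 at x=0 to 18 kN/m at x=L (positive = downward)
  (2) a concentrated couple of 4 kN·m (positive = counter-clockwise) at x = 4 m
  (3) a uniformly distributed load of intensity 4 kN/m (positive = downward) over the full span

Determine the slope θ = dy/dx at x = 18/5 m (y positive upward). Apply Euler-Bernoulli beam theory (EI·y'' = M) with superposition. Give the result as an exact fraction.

Load 1 — triangular load w₀=18 kN/m (0→w₀ over full span):
  θ_1 = -w₀(2x(L-x)(L-2x)(x+2L)+x²(L-x)²)/(120LEI) = -18·(2·(18/5)·(6-(18/5))·(6-2·(18/5))·((18/5)+2·6)+(18/5)²·(6-(18/5))²)/(120·6·10000) = 243/390625 rad
Load 2 — applied couple M₀=4 kN·m at a=4 m (b=L-a=2):
  θ_2 = (R_Ax²/2 - M_Ax)/EI  [x≤a] with R_A=8/9, M_A=4/3 = ((8/9)·(18/5)²/2 - (4/3)·(18/5))/10000 = 3/31250 rad
Load 3 — uniform load w=4 kN/m over full span:
  θ_3 = -wx(L-x)(L-2x)/(12EI) = -4·(18/5)·(6-(18/5))·(6-2·(18/5))/(12·10000) = 27/78125 rad
Superposition: θ = Σ θ_i = 831/781250 rad ≈ 0.001064 rad

θ(18/5) = 831/781250 rad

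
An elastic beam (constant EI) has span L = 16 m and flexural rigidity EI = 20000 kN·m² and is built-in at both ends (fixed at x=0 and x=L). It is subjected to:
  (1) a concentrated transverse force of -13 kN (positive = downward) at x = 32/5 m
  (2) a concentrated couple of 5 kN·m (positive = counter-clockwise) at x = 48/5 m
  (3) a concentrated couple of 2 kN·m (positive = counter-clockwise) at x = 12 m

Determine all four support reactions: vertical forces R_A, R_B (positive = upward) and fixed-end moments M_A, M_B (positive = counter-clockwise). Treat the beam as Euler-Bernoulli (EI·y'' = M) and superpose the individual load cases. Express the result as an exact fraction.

Load 1 — point force P=-13 kN at a=32/5 m (b=L-a=48/5):
  R_A = Pb²(3a+b)/L³ = (-13)·(48/5)²·(3·(32/5)+(48/5))/16³ = -1053/125 kN
  M_A = Pab²/L² = (-13)·(32/5)·(48/5)²/16² = -3744/125 kN·m
  R_B = Pa²(a+3b)/L³ = (-13)·(32/5)²·((32/5)+3·(48/5))/16³ = -572/125 kN
  M_B = -Pa²b/L² = -(-13)·(32/5)²·(48/5)/16² = 2496/125 kN·m
Load 2 — applied couple M₀=5 kN·m at a=48/5 m (b=L-a=32/5):
  R_A = 6M₀ab/L³ = 6·5·(48/5)·(32/5)/16³ = 9/20 kN
  M_A = M₀b(2a-b)/L² = 5·(32/5)·(2·(48/5)-(32/5))/16² = 8/5 kN·m
  R_B = -6M₀ab/L³ = -6·5·(48/5)·(32/5)/16³ = -9/20 kN
  M_B = M₀a(2b-a)/L² = 5·(48/5)·(2·(32/5)-(48/5))/16² = 3/5 kN·m
Load 3 — applied couple M₀=2 kN·m at a=12 m (b=L-a=4):
  R_A = 6M₀ab/L³ = 6·2·12·4/16³ = 9/64 kN
  M_A = M₀b(2a-b)/L² = 2·4·(2·12-4)/16² = 5/8 kN·m
  R_B = -6M₀ab/L³ = -6·2·12·4/16³ = -9/64 kN
  M_B = M₀a(2b-a)/L² = 2·12·(2·4-12)/16² = -3/8 kN·m
Superposition: R_A = -62667/8000 kN, M_A = -27727/1000 kN·m, R_B = -41333/8000 kN, M_B = 20193/1000 kN·m

R_A = -62667/8000 kN, M_A = -27727/1000 kN·m, R_B = -41333/8000 kN, M_B = 20193/1000 kN·m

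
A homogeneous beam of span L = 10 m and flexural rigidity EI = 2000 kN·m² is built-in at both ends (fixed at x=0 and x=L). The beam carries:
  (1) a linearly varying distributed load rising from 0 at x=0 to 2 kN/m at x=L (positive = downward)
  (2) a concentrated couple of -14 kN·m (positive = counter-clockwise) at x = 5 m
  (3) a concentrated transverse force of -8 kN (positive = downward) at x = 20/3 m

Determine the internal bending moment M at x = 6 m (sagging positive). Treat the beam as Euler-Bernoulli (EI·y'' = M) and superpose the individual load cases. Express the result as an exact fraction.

Load 1 — triangular load w₀=2 kN/m (0→w₀ over full span):
  M_1 = 3w₀Lx/20 - w₀L²/30 - w₀x³/(6L) = 3·2·10·6/20 - 2·10²/30 - 2·6³/(6·10) = 62/15 kN·m
Load 2 — applied couple M₀=-14 kN·m at a=5 m (b=L-a=5):
  M_2 = R_Ax - M_A - M₀  [x>a] with R_A=-21/10, M_A=-7/2 = (-21/10)·6 - (-7/2) - (-14) = 49/10 kN·m
Load 3 — point force P=-8 kN at a=20/3 m (b=L-a=10/3):
  M_3 = Pb²(3a+b)x/L³ - Pab²/L²  [x≤a] = (-8)·(10/3)²·(3·(20/3)+(10/3))·6/10³ - (-8)·(20/3)·(10/3)²/10² = -176/27 kN·m
Superposition: M = Σ M_i = 679/270 kN·m ≈ 2.514815 kN·m

M(6) = 679/270 kN·m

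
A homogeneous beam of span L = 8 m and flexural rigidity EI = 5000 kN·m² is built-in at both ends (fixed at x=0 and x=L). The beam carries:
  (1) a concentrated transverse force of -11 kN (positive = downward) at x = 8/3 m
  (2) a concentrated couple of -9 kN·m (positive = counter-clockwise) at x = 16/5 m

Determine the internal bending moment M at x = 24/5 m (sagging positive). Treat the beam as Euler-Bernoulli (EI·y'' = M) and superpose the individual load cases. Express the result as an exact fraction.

M(24/5) = -1024/3375 kN·m

Load 1 — point force P=-11 kN at a=8/3 m (b=L-a=16/3):
  M_1 = Pa²(a+3b)(L-x)/L³ - Pa²b/L²  [x>a] = (-11)·(8/3)²·((8/3)+3·(16/3))·(8-(24/5))/8³ - (-11)·(8/3)²·(16/3)/8² = -352/135 kN·m
Load 2 — applied couple M₀=-9 kN·m at a=16/5 m (b=L-a=24/5):
  M_2 = R_Ax - M_A - M₀  [x>a] with R_A=-81/50, M_A=-27/25 = (-81/50)·(24/5) - (-27/25) - (-9) = 288/125 kN·m
Superposition: M = Σ M_i = -1024/3375 kN·m ≈ -0.303407 kN·m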